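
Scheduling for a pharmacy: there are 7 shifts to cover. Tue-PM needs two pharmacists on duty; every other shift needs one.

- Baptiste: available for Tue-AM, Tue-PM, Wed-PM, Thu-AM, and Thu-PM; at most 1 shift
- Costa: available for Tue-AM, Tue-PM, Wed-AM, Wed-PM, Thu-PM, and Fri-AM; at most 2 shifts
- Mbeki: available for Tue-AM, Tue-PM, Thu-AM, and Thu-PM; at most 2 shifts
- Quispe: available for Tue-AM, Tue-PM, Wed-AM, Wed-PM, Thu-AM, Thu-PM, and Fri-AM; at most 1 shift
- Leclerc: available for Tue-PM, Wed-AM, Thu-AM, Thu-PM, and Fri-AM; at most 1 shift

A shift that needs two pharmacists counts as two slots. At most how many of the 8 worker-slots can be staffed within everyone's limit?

Total capacity across all pharmacists is 1+2+2+1+1 = 7, and 8 slots are needed, so at most 7 can be filled.
An assignment achieving 7: Tue-AM→Mbeki, Tue-PM→Quispe+Leclerc, Wed-AM→Costa, Wed-PM→Baptiste, Thu-AM→Mbeki, Fri-AM→Costa.
Loads: Baptiste 1/1, Costa 2/2, Mbeki 2/2, Quispe 1/1, Leclerc 1/1.

7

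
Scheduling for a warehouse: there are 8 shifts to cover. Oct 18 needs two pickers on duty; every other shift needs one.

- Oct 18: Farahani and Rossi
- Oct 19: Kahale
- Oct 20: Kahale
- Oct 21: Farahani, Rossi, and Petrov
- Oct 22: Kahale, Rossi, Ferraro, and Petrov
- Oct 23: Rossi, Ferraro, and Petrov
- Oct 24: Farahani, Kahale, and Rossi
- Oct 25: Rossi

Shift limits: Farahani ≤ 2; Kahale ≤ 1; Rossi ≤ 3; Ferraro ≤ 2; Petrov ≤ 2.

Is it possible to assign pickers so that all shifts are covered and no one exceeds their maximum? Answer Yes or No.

Total capacity is 10 and 9 slots are needed, so capacity alone doesn't rule it out.
Shifts {Oct 19, Oct 20} need 2 worker-slots in total, but the pickers available for any of those shifts (Kahale) can supply at most 1 among them. So no valid schedule exists.

No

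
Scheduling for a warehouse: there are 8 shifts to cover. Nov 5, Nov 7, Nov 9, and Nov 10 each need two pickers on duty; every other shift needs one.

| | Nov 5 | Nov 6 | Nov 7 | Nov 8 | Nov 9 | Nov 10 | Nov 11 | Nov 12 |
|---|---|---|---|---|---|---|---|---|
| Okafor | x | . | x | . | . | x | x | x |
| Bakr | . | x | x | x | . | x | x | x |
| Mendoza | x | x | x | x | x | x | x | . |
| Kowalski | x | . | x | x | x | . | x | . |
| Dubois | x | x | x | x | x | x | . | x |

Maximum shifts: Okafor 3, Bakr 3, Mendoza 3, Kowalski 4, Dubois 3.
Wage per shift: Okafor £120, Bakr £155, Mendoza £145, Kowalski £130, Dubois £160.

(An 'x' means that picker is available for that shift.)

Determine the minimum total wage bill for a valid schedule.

£1625

Picking the cheapest available picker for each shift independently would cost £1555, but that ignores the shift limits.
An optimal schedule: Nov 5→Okafor+Kowalski, Nov 6→Mendoza, Nov 7→Kowalski+Bakr, Nov 8→Kowalski, Nov 9→Kowalski+Mendoza, Nov 10→Mendoza+Bakr, Nov 11→Okafor, Nov 12→Okafor.
Total: 120 + 130 + 145 + 130 + 155 + 130 + 130 + 145 + 145 + 155 + 120 + 120 = £1625.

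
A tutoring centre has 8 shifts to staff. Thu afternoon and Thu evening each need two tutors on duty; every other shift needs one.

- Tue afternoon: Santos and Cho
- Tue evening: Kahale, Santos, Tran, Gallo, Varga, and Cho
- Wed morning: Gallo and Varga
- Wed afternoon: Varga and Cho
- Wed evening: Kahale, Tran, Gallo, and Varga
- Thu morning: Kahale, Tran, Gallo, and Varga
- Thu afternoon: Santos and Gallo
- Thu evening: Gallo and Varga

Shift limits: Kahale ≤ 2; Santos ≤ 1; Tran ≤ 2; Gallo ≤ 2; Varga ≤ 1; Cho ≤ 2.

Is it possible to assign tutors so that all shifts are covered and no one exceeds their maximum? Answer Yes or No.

No

Total capacity is 10 and 10 slots are needed, so capacity alone doesn't rule it out.
Shifts {Wed morning, Thu afternoon, Thu evening} need 5 worker-slots in total, but the tutors available for any of those shifts (Santos, Gallo, and Varga) can supply at most 4 among them. So no valid schedule exists.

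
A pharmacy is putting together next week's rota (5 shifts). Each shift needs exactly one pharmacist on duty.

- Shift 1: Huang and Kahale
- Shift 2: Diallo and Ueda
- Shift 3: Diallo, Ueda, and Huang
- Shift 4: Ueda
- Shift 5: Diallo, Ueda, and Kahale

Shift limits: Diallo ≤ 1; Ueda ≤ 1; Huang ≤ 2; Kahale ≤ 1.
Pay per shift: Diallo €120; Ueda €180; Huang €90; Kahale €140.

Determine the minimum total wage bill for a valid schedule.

Shift 4 can only be covered by Ueda, so that assignment is forced.
Picking the cheapest available pharmacist for each shift independently would cost €600, but that ignores the shift limits.
An optimal schedule: Shift 1→Huang, Shift 2→Diallo, Shift 3→Huang, Shift 4→Ueda, Shift 5→Kahale.
Total: 90 + 120 + 90 + 180 + 140 = €620.

€620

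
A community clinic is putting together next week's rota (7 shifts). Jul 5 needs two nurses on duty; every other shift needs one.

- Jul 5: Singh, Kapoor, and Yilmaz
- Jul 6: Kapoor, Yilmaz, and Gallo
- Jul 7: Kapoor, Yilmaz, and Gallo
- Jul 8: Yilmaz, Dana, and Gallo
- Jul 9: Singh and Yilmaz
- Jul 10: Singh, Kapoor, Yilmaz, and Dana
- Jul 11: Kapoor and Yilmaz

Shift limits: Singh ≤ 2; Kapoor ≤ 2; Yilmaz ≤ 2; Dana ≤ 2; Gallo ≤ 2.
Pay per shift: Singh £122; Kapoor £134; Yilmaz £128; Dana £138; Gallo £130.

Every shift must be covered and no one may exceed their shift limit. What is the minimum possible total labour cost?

Picking the cheapest available nurse for each shift independently would cost £1006, but that ignores the shift limits.
An optimal schedule: Jul 5→Singh+Yilmaz, Jul 6→Gallo, Jul 7→Kapoor, Jul 8→Gallo, Jul 9→Singh, Jul 10→Kapoor, Jul 11→Yilmaz.
Total: 122 + 128 + 130 + 134 + 130 + 122 + 134 + 128 = £1028.

£1028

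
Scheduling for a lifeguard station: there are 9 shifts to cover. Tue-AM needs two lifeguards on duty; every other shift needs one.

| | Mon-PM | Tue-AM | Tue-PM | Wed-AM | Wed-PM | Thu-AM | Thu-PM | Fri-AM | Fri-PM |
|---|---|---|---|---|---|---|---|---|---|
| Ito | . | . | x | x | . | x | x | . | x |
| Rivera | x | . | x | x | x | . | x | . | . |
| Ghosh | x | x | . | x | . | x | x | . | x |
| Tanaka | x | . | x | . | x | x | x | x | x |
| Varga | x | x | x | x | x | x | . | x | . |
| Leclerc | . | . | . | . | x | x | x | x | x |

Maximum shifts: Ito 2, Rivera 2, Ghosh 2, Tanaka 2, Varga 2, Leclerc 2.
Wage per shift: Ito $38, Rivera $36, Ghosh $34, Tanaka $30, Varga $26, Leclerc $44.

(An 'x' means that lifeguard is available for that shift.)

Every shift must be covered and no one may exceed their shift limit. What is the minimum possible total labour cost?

Tue-AM can only be covered by Ghosh and Varga, so that assignment is forced.
Picking the cheapest available lifeguard for each shift independently would cost $276, but that ignores the shift limits.
An optimal schedule: Mon-PM→Tanaka, Tue-AM→Varga+Ghosh, Tue-PM→Tanaka, Wed-AM→Ghosh, Wed-PM→Rivera, Thu-AM→Ito, Thu-PM→Rivera, Fri-AM→Varga, Fri-PM→Ito.
Total: 30 + 26 + 34 + 30 + 34 + 36 + 38 + 36 + 26 + 38 = $328.

$328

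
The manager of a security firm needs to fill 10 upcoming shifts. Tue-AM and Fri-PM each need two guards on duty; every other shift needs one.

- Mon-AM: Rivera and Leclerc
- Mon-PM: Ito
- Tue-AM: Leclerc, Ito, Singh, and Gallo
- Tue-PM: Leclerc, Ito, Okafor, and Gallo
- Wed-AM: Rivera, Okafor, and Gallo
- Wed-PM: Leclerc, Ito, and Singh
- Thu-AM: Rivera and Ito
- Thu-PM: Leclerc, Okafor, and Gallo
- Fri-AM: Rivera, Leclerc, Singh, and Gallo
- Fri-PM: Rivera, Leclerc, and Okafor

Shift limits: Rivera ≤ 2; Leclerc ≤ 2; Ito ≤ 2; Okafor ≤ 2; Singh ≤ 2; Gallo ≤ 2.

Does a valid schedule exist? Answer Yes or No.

Mon-PM can only be covered by Ito, so that assignment is forced.
One valid schedule: Mon-AM→Rivera, Mon-PM→Ito, Tue-AM→Singh+Gallo, Tue-PM→Ito, Wed-AM→Okafor, Wed-PM→Leclerc, Thu-AM→Rivera, Thu-PM→Gallo, Fri-AM→Singh, Fri-PM→Leclerc+Okafor.
Loads: Rivera 2/2, Leclerc 2/2, Ito 2/2, Okafor 2/2, Singh 2/2, Gallo 2/2 — all within limits.

Yes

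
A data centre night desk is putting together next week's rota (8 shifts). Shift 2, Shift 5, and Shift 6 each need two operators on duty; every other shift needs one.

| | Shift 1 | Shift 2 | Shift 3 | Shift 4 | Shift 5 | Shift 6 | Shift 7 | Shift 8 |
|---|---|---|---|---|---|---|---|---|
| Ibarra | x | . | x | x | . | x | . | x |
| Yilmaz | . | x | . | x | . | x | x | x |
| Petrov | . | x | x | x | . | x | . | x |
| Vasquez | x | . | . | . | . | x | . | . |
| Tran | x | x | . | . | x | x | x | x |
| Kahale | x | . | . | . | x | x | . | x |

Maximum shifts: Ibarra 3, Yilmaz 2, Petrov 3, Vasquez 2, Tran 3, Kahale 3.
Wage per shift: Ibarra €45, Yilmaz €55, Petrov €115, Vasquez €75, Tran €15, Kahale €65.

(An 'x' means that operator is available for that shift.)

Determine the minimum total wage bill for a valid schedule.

€485

Shift 5 can only be covered by Tran and Kahale, so that assignment is forced.
Picking the cheapest available operator for each shift independently would cost €345, but that ignores the shift limits.
An optimal schedule: Shift 1→Ibarra, Shift 2→Tran+Yilmaz, Shift 3→Ibarra, Shift 4→Ibarra, Shift 5→Tran+Kahale, Shift 6→Yilmaz+Kahale, Shift 7→Tran, Shift 8→Kahale.
Total: 45 + 15 + 55 + 45 + 45 + 15 + 65 + 55 + 65 + 15 + 65 = €485.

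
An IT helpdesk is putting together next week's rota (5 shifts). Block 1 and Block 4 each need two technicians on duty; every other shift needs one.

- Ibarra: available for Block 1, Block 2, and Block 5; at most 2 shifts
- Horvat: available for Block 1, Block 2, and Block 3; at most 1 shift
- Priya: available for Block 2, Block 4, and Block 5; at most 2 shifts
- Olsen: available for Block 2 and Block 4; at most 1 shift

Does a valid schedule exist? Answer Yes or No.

Shifts {Block 1, Block 3} need 3 worker-slots in total, but the technicians available for any of those shifts (Ibarra and Horvat) can supply at most 2 among them. So no valid schedule exists.

No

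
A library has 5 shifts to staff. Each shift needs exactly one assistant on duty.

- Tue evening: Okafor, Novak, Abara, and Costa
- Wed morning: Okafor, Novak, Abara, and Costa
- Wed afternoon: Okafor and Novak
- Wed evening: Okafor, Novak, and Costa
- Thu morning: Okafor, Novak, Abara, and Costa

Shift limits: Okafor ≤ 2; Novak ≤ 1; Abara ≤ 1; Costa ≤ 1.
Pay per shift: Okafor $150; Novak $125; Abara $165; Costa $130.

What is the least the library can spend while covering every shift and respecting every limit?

Picking the cheapest available assistant for each shift independently would cost $625, but that ignores the shift limits.
An optimal schedule: Tue evening→Novak, Wed morning→Abara, Wed afternoon→Okafor, Wed evening→Okafor, Thu morning→Costa.
Total: 125 + 165 + 150 + 150 + 130 = $720.

$720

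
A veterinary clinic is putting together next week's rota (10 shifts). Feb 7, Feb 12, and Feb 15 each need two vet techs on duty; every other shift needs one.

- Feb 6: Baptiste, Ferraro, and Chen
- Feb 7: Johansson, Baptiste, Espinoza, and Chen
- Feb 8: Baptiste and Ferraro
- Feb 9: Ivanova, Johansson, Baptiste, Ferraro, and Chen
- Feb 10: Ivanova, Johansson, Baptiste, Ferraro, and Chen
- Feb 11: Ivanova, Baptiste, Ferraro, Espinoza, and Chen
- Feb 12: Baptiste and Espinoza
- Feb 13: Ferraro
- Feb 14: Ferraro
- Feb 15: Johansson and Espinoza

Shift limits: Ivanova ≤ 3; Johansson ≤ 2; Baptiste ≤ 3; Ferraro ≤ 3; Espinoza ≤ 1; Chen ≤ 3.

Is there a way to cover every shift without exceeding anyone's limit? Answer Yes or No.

Total capacity is 15 and 13 slots are needed, so capacity alone doesn't rule it out.
Shifts {Feb 12, Feb 15} need 4 worker-slots in total, but the vet techs available for any of those shifts (Johansson, Baptiste, and Espinoza) can supply at most 3 among them. So no valid schedule exists.

No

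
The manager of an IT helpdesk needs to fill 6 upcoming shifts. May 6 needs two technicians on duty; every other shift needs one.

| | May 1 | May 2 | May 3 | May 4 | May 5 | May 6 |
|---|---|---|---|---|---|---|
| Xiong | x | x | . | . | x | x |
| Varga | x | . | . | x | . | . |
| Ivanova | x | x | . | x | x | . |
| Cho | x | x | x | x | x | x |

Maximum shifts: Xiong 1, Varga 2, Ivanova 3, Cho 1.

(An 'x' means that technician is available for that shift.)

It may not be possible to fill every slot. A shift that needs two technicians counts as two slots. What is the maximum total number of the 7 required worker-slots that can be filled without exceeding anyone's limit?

6

Total capacity across all technicians is 1+2+3+1 = 7, and 7 slots are needed, so at most 7 can be filled.
Shifts {May 3, May 6} need 3 slots but only Xiong and Cho are available for them, supplying at most 2 — so at least 1 slot must go unfilled.
An assignment achieving 6: May 1→Varga, May 2→Ivanova, May 3→Cho, May 4→Varga, May 5→Ivanova, May 6→Xiong.
Loads: Xiong 1/1, Varga 2/2, Ivanova 2/3, Cho 1/1.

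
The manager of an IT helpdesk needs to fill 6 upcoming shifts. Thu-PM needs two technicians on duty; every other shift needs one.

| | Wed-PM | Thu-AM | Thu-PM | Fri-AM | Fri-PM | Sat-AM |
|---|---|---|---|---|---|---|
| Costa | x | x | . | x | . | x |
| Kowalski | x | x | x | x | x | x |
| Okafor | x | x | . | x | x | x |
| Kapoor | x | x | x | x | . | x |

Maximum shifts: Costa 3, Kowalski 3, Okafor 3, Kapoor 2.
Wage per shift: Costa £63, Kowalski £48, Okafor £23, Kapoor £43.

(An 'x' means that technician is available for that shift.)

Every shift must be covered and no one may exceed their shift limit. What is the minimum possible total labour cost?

£251

Thu-PM can only be covered by Kowalski and Kapoor, so that assignment is forced.
Picking the cheapest available technician for each shift independently would cost £206, but that ignores the shift limits.
An optimal schedule: Wed-PM→Okafor, Thu-AM→Okafor, Thu-PM→Kapoor+Kowalski, Fri-AM→Kapoor, Fri-PM→Okafor, Sat-AM→Kowalski.
Total: 23 + 23 + 43 + 48 + 43 + 23 + 48 = £251.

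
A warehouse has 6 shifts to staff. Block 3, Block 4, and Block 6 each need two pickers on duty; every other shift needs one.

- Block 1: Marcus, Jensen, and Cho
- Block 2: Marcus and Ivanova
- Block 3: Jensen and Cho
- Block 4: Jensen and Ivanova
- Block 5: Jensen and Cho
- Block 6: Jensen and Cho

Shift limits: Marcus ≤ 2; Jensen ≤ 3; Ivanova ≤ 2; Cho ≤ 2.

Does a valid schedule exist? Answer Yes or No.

No

Total capacity is 9 and 9 slots are needed, so capacity alone doesn't rule it out.
Shifts {Block 3, Block 4, Block 5, Block 6} need 7 worker-slots in total, but the pickers available for any of those shifts (Jensen, Ivanova, and Cho) can supply at most 6 among them. So no valid schedule exists.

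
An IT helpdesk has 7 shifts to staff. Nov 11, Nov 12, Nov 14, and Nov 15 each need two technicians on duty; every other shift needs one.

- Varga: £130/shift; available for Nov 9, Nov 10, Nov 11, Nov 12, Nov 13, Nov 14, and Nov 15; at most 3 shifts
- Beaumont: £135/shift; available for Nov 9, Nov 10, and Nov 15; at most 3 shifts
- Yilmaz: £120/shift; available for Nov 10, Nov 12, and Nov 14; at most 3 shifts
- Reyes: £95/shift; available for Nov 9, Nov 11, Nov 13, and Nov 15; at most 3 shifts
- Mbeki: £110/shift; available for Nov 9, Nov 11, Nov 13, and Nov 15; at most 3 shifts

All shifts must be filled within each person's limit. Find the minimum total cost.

Nov 12 can only be covered by Varga and Yilmaz, so that assignment is forced.
Nov 14 can only be covered by Varga and Yilmaz, so that assignment is forced.
Picking the cheapest available technician for each shift independently would cost £1220, but that ignores the shift limits.
An optimal schedule: Nov 9→Mbeki, Nov 10→Yilmaz, Nov 11→Reyes+Mbeki, Nov 12→Yilmaz+Varga, Nov 13→Reyes, Nov 14→Yilmaz+Varga, Nov 15→Reyes+Mbeki.
Total: 110 + 120 + 95 + 110 + 120 + 130 + 95 + 120 + 130 + 95 + 110 = £1235.

£1235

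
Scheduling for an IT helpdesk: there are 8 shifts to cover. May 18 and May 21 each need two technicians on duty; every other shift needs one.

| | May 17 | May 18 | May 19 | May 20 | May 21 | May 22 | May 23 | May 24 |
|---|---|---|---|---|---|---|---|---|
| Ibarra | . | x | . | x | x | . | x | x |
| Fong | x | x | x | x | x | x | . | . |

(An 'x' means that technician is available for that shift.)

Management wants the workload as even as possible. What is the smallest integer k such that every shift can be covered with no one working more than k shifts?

With 2 technicians and 10 worker-slots to fill, someone must work at least ⌈10/2⌉ = 5 shifts, so k ≥ 5.
k = 5 works: May 17→Fong, May 18→Ibarra+Fong, May 19→Fong, May 20→Ibarra, May 21→Ibarra+Fong, May 22→Fong, May 23→Ibarra, May 24→Ibarra.
Loads: Ibarra 5, Fong 5 — all ≤ 5.

5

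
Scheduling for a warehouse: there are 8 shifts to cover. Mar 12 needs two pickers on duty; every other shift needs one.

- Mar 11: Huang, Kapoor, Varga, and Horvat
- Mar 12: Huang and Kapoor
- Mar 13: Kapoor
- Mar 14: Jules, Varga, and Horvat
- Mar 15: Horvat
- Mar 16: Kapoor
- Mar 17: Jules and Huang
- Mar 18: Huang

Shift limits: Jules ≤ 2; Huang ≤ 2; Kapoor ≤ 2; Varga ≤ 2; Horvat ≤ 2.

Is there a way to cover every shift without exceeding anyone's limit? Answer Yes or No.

No

Total capacity is 10 and 9 slots are needed, so capacity alone doesn't rule it out.
Shifts {Mar 12, Mar 13, Mar 16} need 4 worker-slots in total, but the pickers available for any of those shifts (Huang and Kapoor) can supply at most 3 among them. So no valid schedule exists.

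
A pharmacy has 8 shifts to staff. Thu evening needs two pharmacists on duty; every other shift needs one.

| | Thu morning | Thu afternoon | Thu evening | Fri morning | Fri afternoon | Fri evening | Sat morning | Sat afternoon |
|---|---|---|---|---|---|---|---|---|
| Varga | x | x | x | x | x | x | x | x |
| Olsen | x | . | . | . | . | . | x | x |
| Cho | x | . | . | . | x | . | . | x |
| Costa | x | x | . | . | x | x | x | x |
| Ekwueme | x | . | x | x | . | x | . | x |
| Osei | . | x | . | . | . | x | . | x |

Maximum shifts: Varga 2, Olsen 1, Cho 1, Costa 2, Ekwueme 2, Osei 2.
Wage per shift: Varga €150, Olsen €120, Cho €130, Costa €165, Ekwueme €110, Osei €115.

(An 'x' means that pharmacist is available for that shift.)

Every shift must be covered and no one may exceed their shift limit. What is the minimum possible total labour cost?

Thu evening can only be covered by Varga and Ekwueme, so that assignment is forced.
Picking the cheapest available pharmacist for each shift independently would cost €1065, but that ignores the shift limits.
An optimal schedule: Thu morning→Varga, Thu afternoon→Osei, Thu evening→Ekwueme+Varga, Fri morning→Ekwueme, Fri afternoon→Cho, Fri evening→Osei, Sat morning→Olsen, Sat afternoon→Costa.
Total: 150 + 115 + 110 + 150 + 110 + 130 + 115 + 120 + 165 = €1165.

€1165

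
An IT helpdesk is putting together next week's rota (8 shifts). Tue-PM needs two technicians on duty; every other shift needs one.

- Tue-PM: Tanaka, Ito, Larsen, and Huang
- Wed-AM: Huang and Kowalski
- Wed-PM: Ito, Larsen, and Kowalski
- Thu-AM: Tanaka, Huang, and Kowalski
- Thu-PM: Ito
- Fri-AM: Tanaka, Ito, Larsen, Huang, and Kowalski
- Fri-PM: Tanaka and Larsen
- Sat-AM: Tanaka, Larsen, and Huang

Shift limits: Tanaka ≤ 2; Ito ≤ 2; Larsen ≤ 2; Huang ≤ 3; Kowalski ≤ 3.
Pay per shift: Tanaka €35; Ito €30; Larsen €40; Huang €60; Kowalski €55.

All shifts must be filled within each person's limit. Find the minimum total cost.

€375

Thu-PM can only be covered by Ito, so that assignment is forced.
Picking the cheapest available technician for each shift independently would cost €315, but that ignores the shift limits.
An optimal schedule: Tue-PM→Tanaka+Larsen, Wed-AM→Kowalski, Wed-PM→Ito, Thu-AM→Kowalski, Thu-PM→Ito, Fri-AM→Kowalski, Fri-PM→Tanaka, Sat-AM→Larsen.
Total: 35 + 40 + 55 + 30 + 55 + 30 + 55 + 35 + 40 = €375.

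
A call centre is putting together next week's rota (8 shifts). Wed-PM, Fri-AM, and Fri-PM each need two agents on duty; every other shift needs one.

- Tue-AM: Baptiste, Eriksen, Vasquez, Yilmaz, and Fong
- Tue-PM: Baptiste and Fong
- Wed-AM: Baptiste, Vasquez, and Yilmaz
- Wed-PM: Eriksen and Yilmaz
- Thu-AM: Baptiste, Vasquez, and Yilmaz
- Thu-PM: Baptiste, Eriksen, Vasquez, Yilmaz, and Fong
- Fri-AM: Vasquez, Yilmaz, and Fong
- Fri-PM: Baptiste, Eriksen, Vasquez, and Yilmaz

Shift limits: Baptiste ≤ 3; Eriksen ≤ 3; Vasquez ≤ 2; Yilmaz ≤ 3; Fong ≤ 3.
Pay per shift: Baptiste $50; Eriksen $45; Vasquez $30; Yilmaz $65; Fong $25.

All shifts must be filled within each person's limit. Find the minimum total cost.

$435

Wed-PM can only be covered by Eriksen and Yilmaz, so that assignment is forced.
Picking the cheapest available agent for each shift independently would cost $375, but that ignores the shift limits.
An optimal schedule: Tue-AM→Fong, Tue-PM→Fong, Wed-AM→Vasquez, Wed-PM→Eriksen+Yilmaz, Thu-AM→Baptiste, Thu-PM→Eriksen, Fri-AM→Fong+Vasquez, Fri-PM→Eriksen+Baptiste.
Total: 25 + 25 + 30 + 45 + 65 + 50 + 45 + 25 + 30 + 45 + 50 = $435.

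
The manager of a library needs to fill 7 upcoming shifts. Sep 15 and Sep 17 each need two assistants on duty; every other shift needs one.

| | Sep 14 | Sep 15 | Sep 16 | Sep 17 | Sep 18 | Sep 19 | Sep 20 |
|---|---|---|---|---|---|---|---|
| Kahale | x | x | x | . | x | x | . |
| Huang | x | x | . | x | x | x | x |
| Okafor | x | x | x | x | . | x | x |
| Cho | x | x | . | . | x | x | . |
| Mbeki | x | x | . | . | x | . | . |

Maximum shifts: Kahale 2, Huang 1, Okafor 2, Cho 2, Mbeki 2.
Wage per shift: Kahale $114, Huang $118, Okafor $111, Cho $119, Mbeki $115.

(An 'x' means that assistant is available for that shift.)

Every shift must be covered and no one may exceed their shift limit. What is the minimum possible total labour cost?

$1036

Sep 17 can only be covered by Huang and Okafor, so that assignment is forced.
Picking the cheapest available assistant for each shift independently would cost $1012, but that ignores the shift limits.
An optimal schedule: Sep 14→Mbeki, Sep 15→Cho+Mbeki, Sep 16→Kahale, Sep 17→Huang+Okafor, Sep 18→Kahale, Sep 19→Cho, Sep 20→Okafor.
Total: 115 + 119 + 115 + 114 + 118 + 111 + 114 + 119 + 111 = $1036.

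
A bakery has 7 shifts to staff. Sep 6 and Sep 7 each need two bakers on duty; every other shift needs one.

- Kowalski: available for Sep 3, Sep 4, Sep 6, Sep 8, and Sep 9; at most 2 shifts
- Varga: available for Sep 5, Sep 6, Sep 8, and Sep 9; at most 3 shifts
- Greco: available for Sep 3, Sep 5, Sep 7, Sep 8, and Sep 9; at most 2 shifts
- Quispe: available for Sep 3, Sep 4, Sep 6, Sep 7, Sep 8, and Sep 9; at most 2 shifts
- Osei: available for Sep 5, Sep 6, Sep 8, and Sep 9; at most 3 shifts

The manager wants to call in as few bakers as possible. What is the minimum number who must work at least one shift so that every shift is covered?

9 slots to fill and no one can take more than 3, so at least ⌈9/3⌉ = 3 bakers are needed.
Any 3 bakers together have capacity at most 3+3+2 = 8 < 9 slots, so 3 can never suffice.
Kowalski, Varga, Greco, and Quispe alone can cover everything: Sep 3→Kowalski, Sep 4→Kowalski, Sep 5→Varga, Sep 6→Varga+Quispe, Sep 7→Greco+Quispe, Sep 8→Varga, Sep 9→Greco.

4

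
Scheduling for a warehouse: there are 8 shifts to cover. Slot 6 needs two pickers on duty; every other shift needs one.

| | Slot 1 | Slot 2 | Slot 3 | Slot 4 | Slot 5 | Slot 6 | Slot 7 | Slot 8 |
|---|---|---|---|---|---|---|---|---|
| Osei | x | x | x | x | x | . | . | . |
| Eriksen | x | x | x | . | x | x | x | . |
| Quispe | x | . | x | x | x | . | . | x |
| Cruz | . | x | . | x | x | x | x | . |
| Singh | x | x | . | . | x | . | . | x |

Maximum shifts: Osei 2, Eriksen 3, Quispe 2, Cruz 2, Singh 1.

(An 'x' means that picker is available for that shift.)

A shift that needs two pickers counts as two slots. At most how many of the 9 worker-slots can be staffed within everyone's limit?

9

Total capacity across all pickers is 2+3+2+2+1 = 10, and 9 slots are needed, so at most 9 can be filled.
An assignment achieving 9: Slot 1→Eriksen, Slot 2→Cruz, Slot 3→Osei, Slot 4→Osei, Slot 5→Quispe, Slot 6→Eriksen+Cruz, Slot 7→Eriksen, Slot 8→Quispe.
Loads: Osei 2/2, Eriksen 3/3, Quispe 2/2, Cruz 2/2, Singh 0/1.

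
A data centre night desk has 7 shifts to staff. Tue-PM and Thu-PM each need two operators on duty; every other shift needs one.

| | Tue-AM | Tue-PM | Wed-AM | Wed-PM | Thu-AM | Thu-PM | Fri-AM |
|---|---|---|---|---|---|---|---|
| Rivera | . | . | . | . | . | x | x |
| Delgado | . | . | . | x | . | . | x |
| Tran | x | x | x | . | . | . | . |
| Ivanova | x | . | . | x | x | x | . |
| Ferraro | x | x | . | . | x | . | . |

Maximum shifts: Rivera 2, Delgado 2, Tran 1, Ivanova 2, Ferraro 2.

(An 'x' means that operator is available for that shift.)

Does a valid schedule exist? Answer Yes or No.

Total capacity is 9 and 9 slots are needed, so capacity alone doesn't rule it out.
Shifts {Tue-PM, Wed-AM} need 3 worker-slots in total, but the operators available for any of those shifts (Tran and Ferraro) can supply at most 2 among them. So no valid schedule exists.

No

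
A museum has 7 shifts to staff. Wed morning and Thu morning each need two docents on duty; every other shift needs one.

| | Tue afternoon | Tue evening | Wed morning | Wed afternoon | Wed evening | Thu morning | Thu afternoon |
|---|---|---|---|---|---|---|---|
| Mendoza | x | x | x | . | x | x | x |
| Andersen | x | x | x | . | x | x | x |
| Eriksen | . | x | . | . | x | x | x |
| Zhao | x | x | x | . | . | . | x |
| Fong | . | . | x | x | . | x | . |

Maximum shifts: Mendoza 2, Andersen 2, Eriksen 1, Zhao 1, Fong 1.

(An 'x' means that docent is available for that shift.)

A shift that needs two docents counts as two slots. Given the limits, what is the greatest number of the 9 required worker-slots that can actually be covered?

7

Total capacity across all docents is 2+2+1+1+1 = 7, and 9 slots are needed, so at most 7 can be filled.
An assignment achieving 7: Tue afternoon→Mendoza, Tue evening→Andersen, Wed morning→Andersen+Zhao, Wed afternoon→Fong, Wed evening→Mendoza, Thu morning→Eriksen.
Loads: Mendoza 2/2, Andersen 2/2, Eriksen 1/1, Zhao 1/1, Fong 1/1.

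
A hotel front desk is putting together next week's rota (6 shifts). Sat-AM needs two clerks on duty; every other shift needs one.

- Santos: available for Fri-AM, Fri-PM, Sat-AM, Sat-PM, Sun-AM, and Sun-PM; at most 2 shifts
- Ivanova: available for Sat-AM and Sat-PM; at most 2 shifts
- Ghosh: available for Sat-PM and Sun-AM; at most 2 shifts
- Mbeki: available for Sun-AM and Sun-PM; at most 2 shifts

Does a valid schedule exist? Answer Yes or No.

No

Total capacity is 8 and 7 slots are needed, so capacity alone doesn't rule it out.
Shifts {Fri-AM, Fri-PM, Sat-AM} need 4 worker-slots in total, but the clerks available for any of those shifts (Santos and Ivanova) can supply at most 3 among them. So no valid schedule exists.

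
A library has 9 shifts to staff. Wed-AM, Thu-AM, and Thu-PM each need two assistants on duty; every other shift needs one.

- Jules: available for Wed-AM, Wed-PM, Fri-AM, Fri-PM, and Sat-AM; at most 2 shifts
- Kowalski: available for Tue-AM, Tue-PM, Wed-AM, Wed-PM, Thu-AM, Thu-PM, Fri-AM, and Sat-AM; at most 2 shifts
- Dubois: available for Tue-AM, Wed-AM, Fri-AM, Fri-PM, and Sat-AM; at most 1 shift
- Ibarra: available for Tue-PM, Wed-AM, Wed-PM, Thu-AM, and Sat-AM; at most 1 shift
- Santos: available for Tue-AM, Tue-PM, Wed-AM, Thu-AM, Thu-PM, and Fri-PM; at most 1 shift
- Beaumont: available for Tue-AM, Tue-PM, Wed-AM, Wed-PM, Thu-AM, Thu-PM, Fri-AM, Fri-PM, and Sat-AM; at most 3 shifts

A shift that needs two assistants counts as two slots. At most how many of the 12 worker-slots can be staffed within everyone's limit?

Total capacity across all assistants is 2+2+1+1+1+3 = 10, and 12 slots are needed, so at most 10 can be filled.
An assignment achieving 10: Tue-AM→Kowalski, Tue-PM→Ibarra, Wed-AM→Beaumont, Wed-PM→Jules, Thu-AM→Beaumont, Thu-PM→Kowalski+Santos, Fri-AM→Jules, Fri-PM→Dubois, Sat-AM→Beaumont.
Loads: Jules 2/2, Kowalski 2/2, Dubois 1/1, Ibarra 1/1, Santos 1/1, Beaumont 3/3.

10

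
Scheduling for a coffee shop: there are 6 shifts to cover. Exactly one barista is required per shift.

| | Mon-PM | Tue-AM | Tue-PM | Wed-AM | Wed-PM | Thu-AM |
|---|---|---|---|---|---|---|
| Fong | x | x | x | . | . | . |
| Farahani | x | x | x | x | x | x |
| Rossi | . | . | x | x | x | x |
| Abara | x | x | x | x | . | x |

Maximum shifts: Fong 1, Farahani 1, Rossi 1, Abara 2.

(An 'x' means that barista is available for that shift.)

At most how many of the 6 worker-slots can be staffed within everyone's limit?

5

Total capacity across all baristas is 1+1+1+2 = 5, and 6 slots are needed, so at most 5 can be filled.
An assignment achieving 5: Mon-PM→Fong, Tue-AM→Abara, Wed-AM→Rossi, Wed-PM→Farahani, Thu-AM→Abara.
Loads: Fong 1/1, Farahani 1/1, Rossi 1/1, Abara 2/2.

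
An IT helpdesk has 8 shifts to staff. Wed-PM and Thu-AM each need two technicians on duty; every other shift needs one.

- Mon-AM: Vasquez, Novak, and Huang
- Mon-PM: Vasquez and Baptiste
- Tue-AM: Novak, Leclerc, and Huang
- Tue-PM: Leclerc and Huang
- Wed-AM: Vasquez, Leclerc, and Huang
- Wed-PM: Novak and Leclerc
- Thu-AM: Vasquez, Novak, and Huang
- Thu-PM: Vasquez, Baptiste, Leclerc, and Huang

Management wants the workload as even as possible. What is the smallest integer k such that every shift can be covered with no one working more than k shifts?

With 5 technicians and 10 worker-slots to fill, someone must work at least ⌈10/5⌉ = 2 shifts, so k ≥ 2.
k = 2 works: Mon-AM→Vasquez, Mon-PM→Baptiste, Tue-AM→Novak, Tue-PM→Leclerc, Wed-AM→Huang, Wed-PM→Novak+Leclerc, Thu-AM→Vasquez+Huang, Thu-PM→Baptiste.
Loads: Vasquez 2, Baptiste 2, Novak 2, Leclerc 2, Huang 2 — all ≤ 2.

2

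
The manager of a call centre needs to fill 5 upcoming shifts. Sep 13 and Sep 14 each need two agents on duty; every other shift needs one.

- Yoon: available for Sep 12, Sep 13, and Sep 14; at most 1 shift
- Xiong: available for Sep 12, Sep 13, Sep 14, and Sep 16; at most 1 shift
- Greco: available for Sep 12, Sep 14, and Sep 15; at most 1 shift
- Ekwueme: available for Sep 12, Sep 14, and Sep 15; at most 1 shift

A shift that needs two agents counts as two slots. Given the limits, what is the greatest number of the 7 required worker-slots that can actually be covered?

4

Total capacity across all agents is 1+1+1+1 = 4, and 7 slots are needed, so at most 4 can be filled.
An assignment achieving 4: Sep 12→Ekwueme, Sep 13→Yoon, Sep 15→Greco, Sep 16→Xiong.
Loads: Yoon 1/1, Xiong 1/1, Greco 1/1, Ekwueme 1/1.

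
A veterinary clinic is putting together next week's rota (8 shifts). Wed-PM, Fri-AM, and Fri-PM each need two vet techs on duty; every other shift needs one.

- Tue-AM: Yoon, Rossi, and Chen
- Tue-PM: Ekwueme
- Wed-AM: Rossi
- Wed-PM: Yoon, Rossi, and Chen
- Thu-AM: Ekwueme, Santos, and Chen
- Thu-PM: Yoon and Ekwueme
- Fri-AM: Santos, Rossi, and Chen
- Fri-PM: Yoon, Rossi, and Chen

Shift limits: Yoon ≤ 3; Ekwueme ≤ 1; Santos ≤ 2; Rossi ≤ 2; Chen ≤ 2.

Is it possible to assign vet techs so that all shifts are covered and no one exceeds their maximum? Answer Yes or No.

Total capacity is 3+1+2+2+2 = 10 but 11 worker-slots are needed — infeasible.

No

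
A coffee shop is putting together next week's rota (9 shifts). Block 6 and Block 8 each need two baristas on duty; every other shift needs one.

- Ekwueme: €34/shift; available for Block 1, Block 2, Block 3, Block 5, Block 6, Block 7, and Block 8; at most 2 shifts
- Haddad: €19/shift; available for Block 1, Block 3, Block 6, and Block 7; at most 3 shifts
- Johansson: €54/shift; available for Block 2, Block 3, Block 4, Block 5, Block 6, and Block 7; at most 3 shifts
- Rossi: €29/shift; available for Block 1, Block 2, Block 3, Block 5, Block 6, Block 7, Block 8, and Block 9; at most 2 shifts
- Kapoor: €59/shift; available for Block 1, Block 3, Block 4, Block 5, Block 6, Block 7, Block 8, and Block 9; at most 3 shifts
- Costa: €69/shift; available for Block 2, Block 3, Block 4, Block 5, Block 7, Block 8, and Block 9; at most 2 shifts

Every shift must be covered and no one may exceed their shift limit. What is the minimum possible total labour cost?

Picking the cheapest available barista for each shift independently would cost €309, but that ignores the shift limits.
An optimal schedule: Block 1→Ekwueme, Block 2→Ekwueme, Block 3→Haddad, Block 4→Johansson, Block 5→Johansson, Block 6→Haddad+Johansson, Block 7→Haddad, Block 8→Rossi+Kapoor, Block 9→Rossi.
Total: 34 + 34 + 19 + 54 + 54 + 19 + 54 + 19 + 29 + 59 + 29 = €404.

€404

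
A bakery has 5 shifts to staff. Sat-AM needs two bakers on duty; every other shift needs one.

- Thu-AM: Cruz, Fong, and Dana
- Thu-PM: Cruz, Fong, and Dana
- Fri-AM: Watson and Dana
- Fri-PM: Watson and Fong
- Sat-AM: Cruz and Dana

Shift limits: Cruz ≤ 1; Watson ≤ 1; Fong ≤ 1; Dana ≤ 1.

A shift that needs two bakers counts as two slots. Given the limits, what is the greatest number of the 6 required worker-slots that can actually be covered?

Total capacity across all bakers is 1+1+1+1 = 4, and 6 slots are needed, so at most 4 can be filled.
An assignment achieving 4: Fri-AM→Watson, Fri-PM→Fong, Sat-AM→Cruz+Dana.
Loads: Cruz 1/1, Watson 1/1, Fong 1/1, Dana 1/1.

4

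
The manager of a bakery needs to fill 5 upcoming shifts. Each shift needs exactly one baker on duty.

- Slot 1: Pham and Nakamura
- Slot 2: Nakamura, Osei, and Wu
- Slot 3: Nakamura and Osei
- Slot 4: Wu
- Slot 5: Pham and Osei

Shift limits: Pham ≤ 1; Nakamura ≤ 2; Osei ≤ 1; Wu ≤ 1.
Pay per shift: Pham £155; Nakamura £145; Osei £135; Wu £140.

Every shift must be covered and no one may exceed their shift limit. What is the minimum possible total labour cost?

£720

Slot 4 can only be covered by Wu, so that assignment is forced.
Picking the cheapest available baker for each shift independently would cost £690, but that ignores the shift limits.
An optimal schedule: Slot 1→Pham, Slot 2→Nakamura, Slot 3→Nakamura, Slot 4→Wu, Slot 5→Osei.
Total: 155 + 145 + 145 + 140 + 135 = £720.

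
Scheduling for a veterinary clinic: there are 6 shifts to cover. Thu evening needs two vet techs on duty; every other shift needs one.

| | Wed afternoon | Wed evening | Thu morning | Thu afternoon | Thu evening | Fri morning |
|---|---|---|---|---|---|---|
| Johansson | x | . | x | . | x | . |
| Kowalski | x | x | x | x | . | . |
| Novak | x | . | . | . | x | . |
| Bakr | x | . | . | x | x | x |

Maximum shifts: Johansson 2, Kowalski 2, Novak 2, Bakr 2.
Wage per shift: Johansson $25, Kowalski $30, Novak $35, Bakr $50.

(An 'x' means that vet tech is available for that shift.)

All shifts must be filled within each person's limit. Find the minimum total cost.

$230

Wed evening can only be covered by Kowalski, so that assignment is forced.
Fri morning can only be covered by Bakr, so that assignment is forced.
Picking the cheapest available vet tech for each shift independently would cost $220, but that ignores the shift limits.
An optimal schedule: Wed afternoon→Novak, Wed evening→Kowalski, Thu morning→Johansson, Thu afternoon→Kowalski, Thu evening→Johansson+Novak, Fri morning→Bakr.
Total: 35 + 30 + 25 + 30 + 25 + 35 + 50 = $230.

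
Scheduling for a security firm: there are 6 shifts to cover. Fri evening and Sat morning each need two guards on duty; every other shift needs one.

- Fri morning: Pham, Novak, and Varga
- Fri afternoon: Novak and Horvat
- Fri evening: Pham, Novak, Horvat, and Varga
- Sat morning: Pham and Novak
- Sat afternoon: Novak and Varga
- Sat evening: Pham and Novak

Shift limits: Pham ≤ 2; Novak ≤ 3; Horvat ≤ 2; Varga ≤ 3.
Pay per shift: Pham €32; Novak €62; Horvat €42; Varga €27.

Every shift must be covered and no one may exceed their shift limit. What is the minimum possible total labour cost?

Sat morning can only be covered by Pham and Novak, so that assignment is forced.
Picking the cheapest available guard for each shift independently would cost €281, but that ignores the shift limits.
An optimal schedule: Fri morning→Varga, Fri afternoon→Horvat, Fri evening→Varga+Horvat, Sat morning→Pham+Novak, Sat afternoon→Varga, Sat evening→Pham.
Total: 27 + 42 + 27 + 42 + 32 + 62 + 27 + 32 = €291.

€291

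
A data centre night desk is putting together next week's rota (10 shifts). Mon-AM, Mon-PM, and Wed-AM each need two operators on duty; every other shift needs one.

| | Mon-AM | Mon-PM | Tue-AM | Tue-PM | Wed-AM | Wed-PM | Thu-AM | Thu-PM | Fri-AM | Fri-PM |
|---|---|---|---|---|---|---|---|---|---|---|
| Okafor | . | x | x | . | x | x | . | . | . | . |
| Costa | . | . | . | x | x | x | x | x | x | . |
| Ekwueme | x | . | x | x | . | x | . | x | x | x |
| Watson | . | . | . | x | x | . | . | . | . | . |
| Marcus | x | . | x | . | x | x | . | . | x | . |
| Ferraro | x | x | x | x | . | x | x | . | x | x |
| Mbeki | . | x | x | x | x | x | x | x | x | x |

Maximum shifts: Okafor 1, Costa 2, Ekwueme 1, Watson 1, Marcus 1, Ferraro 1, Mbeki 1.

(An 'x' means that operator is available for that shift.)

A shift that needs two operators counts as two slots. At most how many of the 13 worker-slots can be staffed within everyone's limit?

8

Total capacity across all operators is 1+2+1+1+1+1+1 = 8, and 13 slots are needed, so at most 8 can be filled.
An assignment achieving 8: Mon-AM→Ekwueme+Marcus, Mon-PM→Okafor+Ferraro, Tue-PM→Watson, Thu-AM→Costa, Thu-PM→Costa, Fri-PM→Mbeki.
Loads: Okafor 1/1, Costa 2/2, Ekwueme 1/1, Watson 1/1, Marcus 1/1, Ferraro 1/1, Mbeki 1/1.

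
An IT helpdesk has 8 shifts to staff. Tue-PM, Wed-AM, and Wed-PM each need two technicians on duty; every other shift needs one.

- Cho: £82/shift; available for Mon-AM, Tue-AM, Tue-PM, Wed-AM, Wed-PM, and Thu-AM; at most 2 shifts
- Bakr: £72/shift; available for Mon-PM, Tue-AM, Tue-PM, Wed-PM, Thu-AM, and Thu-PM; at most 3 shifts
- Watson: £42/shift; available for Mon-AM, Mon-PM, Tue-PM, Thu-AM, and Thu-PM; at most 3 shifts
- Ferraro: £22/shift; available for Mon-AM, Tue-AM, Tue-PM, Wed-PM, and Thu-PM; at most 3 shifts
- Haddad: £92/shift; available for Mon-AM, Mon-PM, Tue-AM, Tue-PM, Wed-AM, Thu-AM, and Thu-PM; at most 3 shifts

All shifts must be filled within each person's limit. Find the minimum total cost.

£582

Wed-AM can only be covered by Cho and Haddad, so that assignment is forced.
Picking the cheapest available technician for each shift independently would cost £482, but that ignores the shift limits.
An optimal schedule: Mon-AM→Ferraro, Mon-PM→Watson, Tue-AM→Ferraro, Tue-PM→Watson+Bakr, Wed-AM→Cho+Haddad, Wed-PM→Ferraro+Bakr, Thu-AM→Watson, Thu-PM→Bakr.
Total: 22 + 42 + 22 + 42 + 72 + 82 + 92 + 22 + 72 + 42 + 72 = £582.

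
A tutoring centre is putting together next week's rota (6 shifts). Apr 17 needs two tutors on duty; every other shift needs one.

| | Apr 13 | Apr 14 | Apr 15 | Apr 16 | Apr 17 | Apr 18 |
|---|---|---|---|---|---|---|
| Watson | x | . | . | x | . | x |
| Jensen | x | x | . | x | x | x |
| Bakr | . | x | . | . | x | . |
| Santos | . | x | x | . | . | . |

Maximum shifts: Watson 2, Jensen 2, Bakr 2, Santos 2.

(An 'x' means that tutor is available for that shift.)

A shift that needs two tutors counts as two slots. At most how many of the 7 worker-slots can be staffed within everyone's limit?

7

Total capacity across all tutors is 2+2+2+2 = 8, and 7 slots are needed, so at most 7 can be filled.
An assignment achieving 7: Apr 13→Watson, Apr 14→Bakr, Apr 15→Santos, Apr 16→Watson, Apr 17→Jensen+Bakr, Apr 18→Jensen.
Loads: Watson 2/2, Jensen 2/2, Bakr 2/2, Santos 1/2.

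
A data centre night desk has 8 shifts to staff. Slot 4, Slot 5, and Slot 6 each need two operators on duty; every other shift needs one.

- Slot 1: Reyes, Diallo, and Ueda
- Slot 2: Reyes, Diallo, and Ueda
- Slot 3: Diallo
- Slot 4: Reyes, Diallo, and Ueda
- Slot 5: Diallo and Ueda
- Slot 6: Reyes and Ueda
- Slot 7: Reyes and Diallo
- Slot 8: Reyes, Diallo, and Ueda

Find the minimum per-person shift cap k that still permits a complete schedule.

4

With 3 operators and 11 worker-slots to fill, someone must work at least ⌈11/3⌉ = 4 shifts, so k ≥ 4.
k = 4 works: Slot 1→Reyes, Slot 2→Reyes, Slot 3→Diallo, Slot 4→Diallo+Ueda, Slot 5→Diallo+Ueda, Slot 6→Reyes+Ueda, Slot 7→Reyes, Slot 8→Diallo.
Loads: Reyes 4, Diallo 4, Ueda 3 — all ≤ 4.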